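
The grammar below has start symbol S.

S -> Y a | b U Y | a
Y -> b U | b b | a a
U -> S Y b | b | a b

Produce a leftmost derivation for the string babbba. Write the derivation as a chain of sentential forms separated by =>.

S => Ya => bUa => bSYba => baYba => babUba => babbba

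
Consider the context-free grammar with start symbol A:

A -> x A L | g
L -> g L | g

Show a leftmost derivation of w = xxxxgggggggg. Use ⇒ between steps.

A ⇒ xAL ⇒ xxALL ⇒ xxxALLL ⇒ xxxxALLLL ⇒ xxxxgLLLL ⇒ xxxxggLLLL ⇒ xxxxgggLLLL ⇒ xxxxggggLLLL ⇒ xxxxgggggLLL ⇒ xxxxggggggLL ⇒ xxxxgggggggL ⇒ xxxxgggggggg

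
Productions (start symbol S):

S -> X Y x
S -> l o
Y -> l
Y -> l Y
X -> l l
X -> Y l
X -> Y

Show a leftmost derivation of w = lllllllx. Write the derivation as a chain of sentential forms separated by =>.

S=>XYx=>YlYx=>lYlYx=>llYlYx=>lllYlYx=>lllllYx=>llllllYx=>lllllllx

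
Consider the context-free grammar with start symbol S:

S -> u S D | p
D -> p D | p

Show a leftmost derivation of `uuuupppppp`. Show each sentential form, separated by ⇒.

S ⇒ uSD ⇒ uuSDD ⇒ uuuSDDD ⇒ uuuuSDDDD ⇒ uuuupDDDD ⇒ uuuuppDDD ⇒ uuuupppDD ⇒ uuuuppppDD ⇒ uuuupppppD ⇒ uuuupppppp

S ⇒ uSD   [S -> u S D]
uSD ⇒ uuSDD   [S -> u S D]
uuSDD ⇒ uuuSDDD   [S -> u S D]
uuuSDDD ⇒ uuuuSDDDD   [S -> u S D]
uuuuSDDDD ⇒ uuuupDDDD   [S -> p]
uuuupDDDD ⇒ uuuuppDDD   [D -> p]
uuuuppDDD ⇒ uuuupppDD   [D -> p]
uuuupppDD ⇒ uuuuppppDD   [D -> p D]
uuuuppppDD ⇒ uuuupppppD   [D -> p]
uuuupppppD ⇒ uuuupppppp   [D -> p]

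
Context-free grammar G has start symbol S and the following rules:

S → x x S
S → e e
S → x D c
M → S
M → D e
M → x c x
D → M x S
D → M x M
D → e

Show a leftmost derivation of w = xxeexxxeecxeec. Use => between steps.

S => xDc   [S → x D c]
xDc => xMxSc   [D → M x S]
xMxSc => xSxSc   [M → S]
xSxSc => xxDcxSc   [S → x D c]
xxDcxSc => xxMxScxSc   [D → M x S]
xxMxScxSc => xxSxScxSc   [M → S]
xxSxScxSc => xxeexScxSc   [S → e e]
xxeexScxSc => xxeexxxScxSc   [S → x x S]
xxeexxxScxSc => xxeexxxeecxSc   [S → e e]
xxeexxxeecxSc => xxeexxxeecxeec   [S → e e]

S => xDc => xMxSc => xSxSc => xxDcxSc => xxMxScxSc => xxSxScxSc => xxeexScxSc => xxeexxxScxSc => xxeexxxeecxSc => xxeexxxeecxeec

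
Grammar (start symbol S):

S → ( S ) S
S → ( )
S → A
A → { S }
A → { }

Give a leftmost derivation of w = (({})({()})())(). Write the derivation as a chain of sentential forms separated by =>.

S => (S)S => ((S)S)S => ((A)S)S => (({})S)S => (({})(S)S)S => (({})(A)S)S => (({})({S})S)S => (({})({()})S)S => (({})({()})())S => (({})({()})())()

S => (S)S   [S → ( S ) S]
(S)S => ((S)S)S   [S → ( S ) S]
((S)S)S => ((A)S)S   [S → A]
((A)S)S => (({})S)S   [A → { }]
(({})S)S => (({})(S)S)S   [S → ( S ) S]
(({})(S)S)S => (({})(A)S)S   [S → A]
(({})(A)S)S => (({})({S})S)S   [A → { S }]
(({})({S})S)S => (({})({()})S)S   [S → ( )]
(({})({()})S)S => (({})({()})())S   [S → ( )]
(({})({()})())S => (({})({()})())()   [S → ( )]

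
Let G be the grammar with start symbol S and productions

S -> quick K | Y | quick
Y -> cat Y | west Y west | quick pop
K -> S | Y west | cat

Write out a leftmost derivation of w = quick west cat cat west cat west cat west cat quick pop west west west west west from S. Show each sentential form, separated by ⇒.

S ⇒ quick K   [S -> quick K]
quick K ⇒ quick Y west   [K -> Y west]
quick Y west ⇒ quick west Y west west   [Y -> west Y west]
quick west Y west west ⇒ quick west cat Y west west   [Y -> cat Y]
quick west cat Y west west ⇒ quick west cat cat Y west west   [Y -> cat Y]
quick west cat cat Y west west ⇒ quick west cat cat west Y west west west   [Y -> west Y west]
quick west cat cat west Y west west west ⇒ quick west cat cat west cat Y west west west   [Y -> cat Y]
quick west cat cat west cat Y west west west ⇒ quick west cat cat west cat west Y west west west west   [Y -> west Y west]
quick west cat cat west cat west Y west west west west ⇒ quick west cat cat west cat west cat Y west west west west   [Y -> cat Y]
quick west cat cat west cat west cat Y west west west west ⇒ quick west cat cat west cat west cat west Y west west west west west   [Y -> west Y west]
quick west cat cat west cat west cat west Y west west west west west ⇒ quick west cat cat west cat west cat west cat Y west west west west west   [Y -> cat Y]
quick west cat cat west cat west cat west cat Y west west west west west ⇒ quick west cat cat west cat west cat west cat quick pop west west west west west   [Y -> quick pop]

S ⇒ quick K ⇒ quick Y west ⇒ quick west Y west west ⇒ quick west cat Y west west ⇒ quick west cat cat Y west west ⇒ quick west cat cat west Y west west west ⇒ quick west cat cat west cat Y west west west ⇒ quick west cat cat west cat west Y west west west west ⇒ quick west cat cat west cat west cat Y west west west west ⇒ quick west cat cat west cat west cat west Y west west west west west ⇒ quick west cat cat west cat west cat west cat Y west west west west west ⇒ quick west cat cat west cat west cat west cat quick pop west west west west west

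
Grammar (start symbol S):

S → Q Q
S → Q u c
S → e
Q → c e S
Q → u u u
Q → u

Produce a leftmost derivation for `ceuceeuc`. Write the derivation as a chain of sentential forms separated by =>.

S => Quc => ceSuc => ceQQuc => ceuQuc => ceuceSuc => ceuceeuc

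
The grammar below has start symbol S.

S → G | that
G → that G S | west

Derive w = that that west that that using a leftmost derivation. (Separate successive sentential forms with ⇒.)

S ⇒ G ⇒ that G S ⇒ that that G S S ⇒ that that west S S ⇒ that that west that S ⇒ that that west that that

S ⇒ G   [S → G]
G ⇒ that G S   [G → that G S]
that G S ⇒ that that G S S   [G → that G S]
that that G S S ⇒ that that west S S   [G → west]
that that west S S ⇒ that that west that S   [S → that]
that that west that S ⇒ that that west that that   [S → that]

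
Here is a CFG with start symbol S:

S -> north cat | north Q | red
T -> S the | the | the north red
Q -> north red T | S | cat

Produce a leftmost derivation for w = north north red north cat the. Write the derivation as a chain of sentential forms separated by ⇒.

S ⇒ north Q ⇒ north north red T ⇒ north north red S the ⇒ north north red north Q the ⇒ north north red north cat the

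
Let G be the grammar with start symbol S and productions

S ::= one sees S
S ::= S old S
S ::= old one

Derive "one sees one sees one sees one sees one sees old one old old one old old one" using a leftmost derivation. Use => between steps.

S => one sees S => one sees one sees S => one sees one sees S old S => one sees one sees one sees S old S => one sees one sees one sees one sees S old S => one sees one sees one sees one sees S old S old S => one sees one sees one sees one sees one sees S old S old S => one sees one sees one sees one sees one sees old one old S old S => one sees one sees one sees one sees one sees old one old old one old S => one sees one sees one sees one sees one sees old one old old one old old one

S => one sees S   [S ::= one sees S]
one sees S => one sees one sees S   [S ::= one sees S]
one sees one sees S => one sees one sees S old S   [S ::= S old S]
one sees one sees S old S => one sees one sees one sees S old S   [S ::= one sees S]
one sees one sees one sees S old S => one sees one sees one sees one sees S old S   [S ::= one sees S]
one sees one sees one sees one sees S old S => one sees one sees one sees one sees S old S old S   [S ::= S old S]
one sees one sees one sees one sees S old S old S => one sees one sees one sees one sees one sees S old S old S   [S ::= one sees S]
one sees one sees one sees one sees one sees S old S old S => one sees one sees one sees one sees one sees old one old S old S   [S ::= old one]
one sees one sees one sees one sees one sees old one old S old S => one sees one sees one sees one sees one sees old one old old one old S   [S ::= old one]
one sees one sees one sees one sees one sees old one old old one old S => one sees one sees one sees one sees one sees old one old old one old old one   [S ::= old one]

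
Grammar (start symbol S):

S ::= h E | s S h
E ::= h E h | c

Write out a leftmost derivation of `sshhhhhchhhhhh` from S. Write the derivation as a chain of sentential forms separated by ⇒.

S ⇒ sSh   [S ::= s S h]
sSh ⇒ ssShh   [S ::= s S h]
ssShh ⇒ sshEhh   [S ::= h E]
sshEhh ⇒ sshhEhhh   [E ::= h E h]
sshhEhhh ⇒ sshhhEhhhh   [E ::= h E h]
sshhhEhhhh ⇒ sshhhhEhhhhh   [E ::= h E h]
sshhhhEhhhhh ⇒ sshhhhhEhhhhhh   [E ::= h E h]
sshhhhhEhhhhhh ⇒ sshhhhhchhhhhh   [E ::= c]

S⇒sSh⇒ssShh⇒sshEhh⇒sshhEhhh⇒sshhhEhhhh⇒sshhhhEhhhhh⇒sshhhhhEhhhhhh⇒sshhhhhchhhhhh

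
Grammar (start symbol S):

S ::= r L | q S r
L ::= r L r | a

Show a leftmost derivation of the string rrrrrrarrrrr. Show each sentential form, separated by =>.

S => rL => rrLr => rrrLrr => rrrrLrrr => rrrrrLrrrr => rrrrrrLrrrrr => rrrrrrarrrrr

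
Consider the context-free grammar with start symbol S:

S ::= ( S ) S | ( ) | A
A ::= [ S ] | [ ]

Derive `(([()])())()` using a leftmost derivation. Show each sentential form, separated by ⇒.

S ⇒ (S)S   [S ::= ( S ) S]
(S)S ⇒ ((S)S)S   [S ::= ( S ) S]
((S)S)S ⇒ ((A)S)S   [S ::= A]
((A)S)S ⇒ (([S])S)S   [A ::= [ S ]]
(([S])S)S ⇒ (([()])S)S   [S ::= ( )]
(([()])S)S ⇒ (([()])())S   [S ::= ( )]
(([()])())S ⇒ (([()])())()   [S ::= ( )]

S⇒(S)S⇒((S)S)S⇒((A)S)S⇒(([S])S)S⇒(([()])S)S⇒(([()])())S⇒(([()])())()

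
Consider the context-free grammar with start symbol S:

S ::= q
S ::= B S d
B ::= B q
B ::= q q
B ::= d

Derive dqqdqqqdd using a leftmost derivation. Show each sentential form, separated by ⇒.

S⇒BSd⇒BqSd⇒BqqSd⇒dqqSd⇒dqqBSdd⇒dqqBqSdd⇒dqqBqqSdd⇒dqqdqqSdd⇒dqqdqqqdd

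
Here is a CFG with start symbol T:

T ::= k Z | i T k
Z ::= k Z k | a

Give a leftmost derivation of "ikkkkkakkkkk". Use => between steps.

T=>iTk=>ikZk=>ikkZkk=>ikkkZkkk=>ikkkkZkkkk=>ikkkkkZkkkkk=>ikkkkkakkkkk

T => iTk   [T ::= i T k]
iTk => ikZk   [T ::= k Z]
ikZk => ikkZkk   [Z ::= k Z k]
ikkZkk => ikkkZkkk   [Z ::= k Z k]
ikkkZkkk => ikkkkZkkkk   [Z ::= k Z k]
ikkkkZkkkk => ikkkkkZkkkkk   [Z ::= k Z k]
ikkkkkZkkkkk => ikkkkkakkkkk   [Z ::= a]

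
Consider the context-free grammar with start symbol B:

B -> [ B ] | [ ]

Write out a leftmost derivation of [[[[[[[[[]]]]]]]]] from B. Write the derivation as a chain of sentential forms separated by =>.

B => [B] => [[B]] => [[[B]]] => [[[[B]]]] => [[[[[B]]]]] => [[[[[[B]]]]]] => [[[[[[[B]]]]]]] => [[[[[[[[B]]]]]]]] => [[[[[[[[[]]]]]]]]]

B => [B]   [B -> [ B ]]
[B] => [[B]]   [B -> [ B ]]
[[B]] => [[[B]]]   [B -> [ B ]]
[[[B]]] => [[[[B]]]]   [B -> [ B ]]
[[[[B]]]] => [[[[[B]]]]]   [B -> [ B ]]
[[[[[B]]]]] => [[[[[[B]]]]]]   [B -> [ B ]]
[[[[[[B]]]]]] => [[[[[[[B]]]]]]]   [B -> [ B ]]
[[[[[[[B]]]]]]] => [[[[[[[[B]]]]]]]]   [B -> [ B ]]
[[[[[[[[B]]]]]]]] => [[[[[[[[[]]]]]]]]]   [B -> [ ]]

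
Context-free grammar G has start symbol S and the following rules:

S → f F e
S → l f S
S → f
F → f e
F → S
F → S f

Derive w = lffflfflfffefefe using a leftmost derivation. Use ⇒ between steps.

S⇒lfS⇒lffFe⇒lffSfe⇒lfffFefe⇒lfffSfefe⇒lffflfSfefe⇒lffflffFefefe⇒lffflffSfefefe⇒lffflfflfSfefefe⇒lffflfflfffefefe

S ⇒ lfS   [S → l f S]
lfS ⇒ lffFe   [S → f F e]
lffFe ⇒ lffSfe   [F → S f]
lffSfe ⇒ lfffFefe   [S → f F e]
lfffFefe ⇒ lfffSfefe   [F → S f]
lfffSfefe ⇒ lffflfSfefe   [S → l f S]
lffflfSfefe ⇒ lffflffFefefe   [S → f F e]
lffflffFefefe ⇒ lffflffSfefefe   [F → S f]
lffflffSfefefe ⇒ lffflfflfSfefefe   [S → l f S]
lffflfflfSfefefe ⇒ lffflfflfffefefe   [S → f]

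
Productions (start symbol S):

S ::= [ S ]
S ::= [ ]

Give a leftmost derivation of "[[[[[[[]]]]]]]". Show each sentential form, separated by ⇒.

S ⇒ [S]   [S ::= [ S ]]
[S] ⇒ [[S]]   [S ::= [ S ]]
[[S]] ⇒ [[[S]]]   [S ::= [ S ]]
[[[S]]] ⇒ [[[[S]]]]   [S ::= [ S ]]
[[[[S]]]] ⇒ [[[[[S]]]]]   [S ::= [ S ]]
[[[[[S]]]]] ⇒ [[[[[[S]]]]]]   [S ::= [ S ]]
[[[[[[S]]]]]] ⇒ [[[[[[[]]]]]]]   [S ::= [ ]]

S⇒[S]⇒[[S]]⇒[[[S]]]⇒[[[[S]]]]⇒[[[[[S]]]]]⇒[[[[[[S]]]]]]⇒[[[[[[[]]]]]]]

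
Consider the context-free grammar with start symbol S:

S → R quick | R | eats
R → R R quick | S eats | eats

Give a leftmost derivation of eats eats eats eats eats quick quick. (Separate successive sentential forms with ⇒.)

S ⇒ R quick   [S → R quick]
R quick ⇒ R R quick quick   [R → R R quick]
R R quick quick ⇒ S eats R quick quick   [R → S eats]
S eats R quick quick ⇒ R eats R quick quick   [S → R]
R eats R quick quick ⇒ S eats eats R quick quick   [R → S eats]
S eats eats R quick quick ⇒ R eats eats R quick quick   [S → R]
R eats eats R quick quick ⇒ S eats eats eats R quick quick   [R → S eats]
S eats eats eats R quick quick ⇒ R eats eats eats R quick quick   [S → R]
R eats eats eats R quick quick ⇒ eats eats eats eats R quick quick   [R → eats]
eats eats eats eats R quick quick ⇒ eats eats eats eats eats quick quick   [R → eats]

S ⇒ R quick ⇒ R R quick quick ⇒ S eats R quick quick ⇒ R eats R quick quick ⇒ S eats eats R quick quick ⇒ R eats eats R quick quick ⇒ S eats eats eats R quick quick ⇒ R eats eats eats R quick quick ⇒ eats eats eats eats R quick quick ⇒ eats eats eats eats eats quick quick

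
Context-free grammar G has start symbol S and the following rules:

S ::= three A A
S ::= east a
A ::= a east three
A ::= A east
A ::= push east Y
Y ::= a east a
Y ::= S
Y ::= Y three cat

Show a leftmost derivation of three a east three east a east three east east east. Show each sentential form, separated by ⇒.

S ⇒ three A A ⇒ three A east A ⇒ three a east three east A ⇒ three a east three east A east ⇒ three a east three east A east east ⇒ three a east three east A east east east ⇒ three a east three east a east three east east east

S ⇒ three A A   [S ::= three A A]
three A A ⇒ three A east A   [A ::= A east]
three A east A ⇒ three a east three east A   [A ::= a east three]
three a east three east A ⇒ three a east three east A east   [A ::= A east]
three a east three east A east ⇒ three a east three east A east east   [A ::= A east]
three a east three east A east east ⇒ three a east three east A east east east   [A ::= A east]
three a east three east A east east east ⇒ three a east three east a east three east east east   [A ::= a east three]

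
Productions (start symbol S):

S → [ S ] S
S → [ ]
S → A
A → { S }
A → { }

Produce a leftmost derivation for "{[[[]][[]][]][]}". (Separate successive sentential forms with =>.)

S => A => {S} => {[S]S} => {[[S]S]S} => {[[[]]S]S} => {[[[]][S]S]S} => {[[[]][[]]S]S} => {[[[]][[]][]]S} => {[[[]][[]][]][]}

S => A   [S → A]
A => {S}   [A → { S }]
{S} => {[S]S}   [S → [ S ] S]
{[S]S} => {[[S]S]S}   [S → [ S ] S]
{[[S]S]S} => {[[[]]S]S}   [S → [ ]]
{[[[]]S]S} => {[[[]][S]S]S}   [S → [ S ] S]
{[[[]][S]S]S} => {[[[]][[]]S]S}   [S → [ ]]
{[[[]][[]]S]S} => {[[[]][[]][]]S}   [S → [ ]]
{[[[]][[]][]]S} => {[[[]][[]][]][]}   [S → [ ]]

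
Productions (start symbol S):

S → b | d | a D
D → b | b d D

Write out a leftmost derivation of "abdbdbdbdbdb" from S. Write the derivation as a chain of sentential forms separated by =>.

S => aD   [S → a D]
aD => abdD   [D → b d D]
abdD => abdbdD   [D → b d D]
abdbdD => abdbdbdD   [D → b d D]
abdbdbdD => abdbdbdbdD   [D → b d D]
abdbdbdbdD => abdbdbdbdbdD   [D → b d D]
abdbdbdbdbdD => abdbdbdbdbdb   [D → b]

S=>aD=>abdD=>abdbdD=>abdbdbdD=>abdbdbdbdD=>abdbdbdbdbdD=>abdbdbdbdbdb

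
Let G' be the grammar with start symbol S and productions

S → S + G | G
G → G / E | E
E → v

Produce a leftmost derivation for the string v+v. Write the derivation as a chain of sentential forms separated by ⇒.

S⇒S+G⇒G+G⇒E+G⇒v+G⇒v+E⇒v+v

S ⇒ S+G   [S → S + G]
S+G ⇒ G+G   [S → G]
G+G ⇒ E+G   [G → E]
E+G ⇒ v+G   [E → v]
v+G ⇒ v+E   [G → E]
v+E ⇒ v+v   [E → v]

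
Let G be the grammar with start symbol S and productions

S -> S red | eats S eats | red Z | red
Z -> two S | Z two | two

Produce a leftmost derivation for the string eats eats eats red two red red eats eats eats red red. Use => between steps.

S => S red => S red red => eats S eats red red => eats eats S eats eats red red => eats eats eats S eats eats eats red red => eats eats eats S red eats eats eats red red => eats eats eats S red red eats eats eats red red => eats eats eats red Z red red eats eats eats red red => eats eats eats red two red red eats eats eats red red

S => S red   [S -> S red]
S red => S red red   [S -> S red]
S red red => eats S eats red red   [S -> eats S eats]
eats S eats red red => eats eats S eats eats red red   [S -> eats S eats]
eats eats S eats eats red red => eats eats eats S eats eats eats red red   [S -> eats S eats]
eats eats eats S eats eats eats red red => eats eats eats S red eats eats eats red red   [S -> S red]
eats eats eats S red eats eats eats red red => eats eats eats S red red eats eats eats red red   [S -> S red]
eats eats eats S red red eats eats eats red red => eats eats eats red Z red red eats eats eats red red   [S -> red Z]
eats eats eats red Z red red eats eats eats red red => eats eats eats red two red red eats eats eats red red   [Z -> two]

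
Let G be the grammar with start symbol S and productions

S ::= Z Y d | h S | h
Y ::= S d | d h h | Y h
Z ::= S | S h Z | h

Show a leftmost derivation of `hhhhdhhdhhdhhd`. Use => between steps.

S => ZYd   [S ::= Z Y d]
ZYd => ShZYd   [Z ::= S h Z]
ShZYd => hhZYd   [S ::= h]
hhZYd => hhShZYd   [Z ::= S h Z]
hhShZYd => hhhShZYd   [S ::= h S]
hhhShZYd => hhhZYdhZYd   [S ::= Z Y d]
hhhZYdhZYd => hhhhYdhZYd   [Z ::= h]
hhhhYdhZYd => hhhhdhhdhZYd   [Y ::= d h h]
hhhhdhhdhZYd => hhhhdhhdhhYd   [Z ::= h]
hhhhdhhdhhYd => hhhhdhhdhhdhhd   [Y ::= d h h]

S=>ZYd=>ShZYd=>hhZYd=>hhShZYd=>hhhShZYd=>hhhZYdhZYd=>hhhhYdhZYd=>hhhhdhhdhZYd=>hhhhdhhdhhYd=>hhhhdhhdhhdhhd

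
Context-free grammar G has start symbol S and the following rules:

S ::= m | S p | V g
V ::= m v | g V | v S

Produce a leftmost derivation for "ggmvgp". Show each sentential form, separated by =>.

S => Sp => Vgp => gVgp => ggVgp => ggmvgp

S => Sp   [S ::= S p]
Sp => Vgp   [S ::= V g]
Vgp => gVgp   [V ::= g V]
gVgp => ggVgp   [V ::= g V]
ggVgp => ggmvgp   [V ::= m v]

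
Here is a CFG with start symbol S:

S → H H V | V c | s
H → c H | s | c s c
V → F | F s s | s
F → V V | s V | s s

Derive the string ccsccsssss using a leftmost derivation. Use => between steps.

S => HHV   [S → H H V]
HHV => cHHV   [H → c H]
cHHV => ccHHV   [H → c H]
ccHHV => ccsHV   [H → s]
ccsHV => ccscHV   [H → c H]
ccscHV => ccsccHV   [H → c H]
ccsccHV => ccsccsV   [H → s]
ccsccsV => ccsccsFss   [V → F s s]
ccsccsFss => ccsccsssss   [F → s s]

S=>HHV=>cHHV=>ccHHV=>ccsHV=>ccscHV=>ccsccHV=>ccsccsV=>ccsccsFss=>ccsccsssss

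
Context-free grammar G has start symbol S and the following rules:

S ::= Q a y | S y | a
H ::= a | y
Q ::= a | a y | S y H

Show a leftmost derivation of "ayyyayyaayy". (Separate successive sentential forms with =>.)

S => Sy => Qayy => SyHayy => QayyHayy => SyHayyHayy => SyyHayyHayy => ayyHayyHayy => ayyyayyHayy => ayyyayyaayy

S => Sy   [S ::= S y]
Sy => Qayy   [S ::= Q a y]
Qayy => SyHayy   [Q ::= S y H]
SyHayy => QayyHayy   [S ::= Q a y]
QayyHayy => SyHayyHayy   [Q ::= S y H]
SyHayyHayy => SyyHayyHayy   [S ::= S y]
SyyHayyHayy => ayyHayyHayy   [S ::= a]
ayyHayyHayy => ayyyayyHayy   [H ::= y]
ayyyayyHayy => ayyyayyaayy   [H ::= a]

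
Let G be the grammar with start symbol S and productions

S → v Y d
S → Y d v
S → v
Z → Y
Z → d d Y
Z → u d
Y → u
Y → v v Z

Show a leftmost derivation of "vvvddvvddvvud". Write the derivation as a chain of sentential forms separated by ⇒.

S ⇒ vYd ⇒ vvvZd ⇒ vvvddYd ⇒ vvvddvvZd ⇒ vvvddvvddYd ⇒ vvvddvvddvvZd ⇒ vvvddvvddvvYd ⇒ vvvddvvddvvud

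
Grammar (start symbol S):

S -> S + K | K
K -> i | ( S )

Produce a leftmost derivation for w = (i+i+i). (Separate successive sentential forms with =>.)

S => K   [S -> K]
K => (S)   [K -> ( S )]
(S) => (S+K)   [S -> S + K]
(S+K) => (S+K+K)   [S -> S + K]
(S+K+K) => (K+K+K)   [S -> K]
(K+K+K) => (i+K+K)   [K -> i]
(i+K+K) => (i+i+K)   [K -> i]
(i+i+K) => (i+i+i)   [K -> i]

S=>K=>(S)=>(S+K)=>(S+K+K)=>(K+K+K)=>(i+K+K)=>(i+i+K)=>(i+i+i)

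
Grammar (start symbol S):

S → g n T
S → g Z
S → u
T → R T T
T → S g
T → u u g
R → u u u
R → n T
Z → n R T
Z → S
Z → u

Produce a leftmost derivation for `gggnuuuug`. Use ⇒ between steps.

S⇒gZ⇒gS⇒ggZ⇒ggS⇒gggZ⇒gggnRT⇒gggnuuuT⇒gggnuuuSg⇒gggnuuuug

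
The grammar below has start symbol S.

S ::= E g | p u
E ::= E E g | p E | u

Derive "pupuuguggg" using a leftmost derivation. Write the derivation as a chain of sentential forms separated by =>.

S => Eg => pEg => pEEgg => puEgg => puEEggg => puEEgEggg => pupEEgEggg => pupuEgEggg => pupuugEggg => pupuuguggg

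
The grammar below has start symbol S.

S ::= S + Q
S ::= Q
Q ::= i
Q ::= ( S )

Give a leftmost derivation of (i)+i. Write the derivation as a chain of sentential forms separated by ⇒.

S ⇒ S+Q ⇒ Q+Q ⇒ (S)+Q ⇒ (Q)+Q ⇒ (i)+Q ⇒ (i)+i

S ⇒ S+Q   [S ::= S + Q]
S+Q ⇒ Q+Q   [S ::= Q]
Q+Q ⇒ (S)+Q   [Q ::= ( S )]
(S)+Q ⇒ (Q)+Q   [S ::= Q]
(Q)+Q ⇒ (i)+Q   [Q ::= i]
(i)+Q ⇒ (i)+i   [Q ::= i]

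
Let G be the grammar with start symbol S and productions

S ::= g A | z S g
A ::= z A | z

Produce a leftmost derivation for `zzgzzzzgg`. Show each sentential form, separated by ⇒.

S ⇒ zSg ⇒ zzSgg ⇒ zzgAgg ⇒ zzgzAgg ⇒ zzgzzAgg ⇒ zzgzzzAgg ⇒ zzgzzzzgg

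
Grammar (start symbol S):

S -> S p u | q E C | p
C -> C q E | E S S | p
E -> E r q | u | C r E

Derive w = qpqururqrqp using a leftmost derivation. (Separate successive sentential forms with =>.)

S => qEC => qErqC => qErqrqC => qCrErqrqC => qCqErErqrqC => qpqErErqrqC => qpqurErqrqC => qpqururqrqC => qpqururqrqp

S => qEC   [S -> q E C]
qEC => qErqC   [E -> E r q]
qErqC => qErqrqC   [E -> E r q]
qErqrqC => qCrErqrqC   [E -> C r E]
qCrErqrqC => qCqErErqrqC   [C -> C q E]
qCqErErqrqC => qpqErErqrqC   [C -> p]
qpqErErqrqC => qpqurErqrqC   [E -> u]
qpqurErqrqC => qpqururqrqC   [E -> u]
qpqururqrqC => qpqururqrqp   [C -> p]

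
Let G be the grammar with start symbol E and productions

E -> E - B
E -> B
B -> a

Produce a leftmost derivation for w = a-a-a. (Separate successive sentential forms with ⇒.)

E ⇒ E-B ⇒ E-B-B ⇒ B-B-B ⇒ a-B-B ⇒ a-a-B ⇒ a-a-a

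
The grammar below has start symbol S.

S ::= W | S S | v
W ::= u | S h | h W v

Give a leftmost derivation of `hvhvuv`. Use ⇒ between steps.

S ⇒ SS ⇒ WS ⇒ hWvS ⇒ hShvS ⇒ hvhvS ⇒ hvhvSS ⇒ hvhvWS ⇒ hvhvuS ⇒ hvhvuv

S ⇒ SS   [S ::= S S]
SS ⇒ WS   [S ::= W]
WS ⇒ hWvS   [W ::= h W v]
hWvS ⇒ hShvS   [W ::= S h]
hShvS ⇒ hvhvS   [S ::= v]
hvhvS ⇒ hvhvSS   [S ::= S S]
hvhvSS ⇒ hvhvWS   [S ::= W]
hvhvWS ⇒ hvhvuS   [W ::= u]
hvhvuS ⇒ hvhvuv   [S ::= v]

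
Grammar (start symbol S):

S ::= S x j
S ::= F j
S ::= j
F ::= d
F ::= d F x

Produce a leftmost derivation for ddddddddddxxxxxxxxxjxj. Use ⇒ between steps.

S ⇒ Sxj ⇒ Fjxj ⇒ dFxjxj ⇒ ddFxxjxj ⇒ dddFxxxjxj ⇒ ddddFxxxxjxj ⇒ dddddFxxxxxjxj ⇒ ddddddFxxxxxxjxj ⇒ dddddddFxxxxxxxjxj ⇒ ddddddddFxxxxxxxxjxj ⇒ dddddddddFxxxxxxxxxjxj ⇒ ddddddddddxxxxxxxxxjxj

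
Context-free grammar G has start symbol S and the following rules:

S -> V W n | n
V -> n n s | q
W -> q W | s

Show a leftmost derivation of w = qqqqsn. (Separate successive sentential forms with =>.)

S => VWn => qWn => qqWn => qqqWn => qqqqWn => qqqqsn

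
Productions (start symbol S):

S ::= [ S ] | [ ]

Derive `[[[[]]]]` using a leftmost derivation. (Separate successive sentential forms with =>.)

S => [S] => [[S]] => [[[S]]] => [[[[]]]]

S => [S]   [S ::= [ S ]]
[S] => [[S]]   [S ::= [ S ]]
[[S]] => [[[S]]]   [S ::= [ S ]]
[[[S]]] => [[[[]]]]   [S ::= [ ]]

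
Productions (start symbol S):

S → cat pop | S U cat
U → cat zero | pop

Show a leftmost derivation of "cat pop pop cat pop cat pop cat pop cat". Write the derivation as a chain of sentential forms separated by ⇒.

S ⇒ S U cat ⇒ S U cat U cat ⇒ S U cat U cat U cat ⇒ S U cat U cat U cat U cat ⇒ cat pop U cat U cat U cat U cat ⇒ cat pop pop cat U cat U cat U cat ⇒ cat pop pop cat pop cat U cat U cat ⇒ cat pop pop cat pop cat pop cat U cat ⇒ cat pop pop cat pop cat pop cat pop cat

S ⇒ S U cat   [S → S U cat]
S U cat ⇒ S U cat U cat   [S → S U cat]
S U cat U cat ⇒ S U cat U cat U cat   [S → S U cat]
S U cat U cat U cat ⇒ S U cat U cat U cat U cat   [S → S U cat]
S U cat U cat U cat U cat ⇒ cat pop U cat U cat U cat U cat   [S → cat pop]
cat pop U cat U cat U cat U cat ⇒ cat pop pop cat U cat U cat U cat   [U → pop]
cat pop pop cat U cat U cat U cat ⇒ cat pop pop cat pop cat U cat U cat   [U → pop]
cat pop pop cat pop cat U cat U cat ⇒ cat pop pop cat pop cat pop cat U cat   [U → pop]
cat pop pop cat pop cat pop cat U cat ⇒ cat pop pop cat pop cat pop cat pop cat   [U → pop]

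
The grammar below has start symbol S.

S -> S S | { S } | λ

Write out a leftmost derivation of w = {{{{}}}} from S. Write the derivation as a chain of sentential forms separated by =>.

S => SS   [S -> S S]
SS => {S}S   [S -> { S }]
{S}S => {{S}}S   [S -> { S }]
{{S}}S => {{SS}}S   [S -> S S]
{{SS}}S => {{{S}S}}S   [S -> { S }]
{{{S}S}}S => {{{{S}}S}}S   [S -> { S }]
{{{{S}}S}}S => {{{{}}S}}S   [S -> λ]
{{{{}}S}}S => {{{{}}}}S   [S -> λ]
{{{{}}}}S => {{{{}}}}   [S -> λ]

S=>SS=>{S}S=>{{S}}S=>{{SS}}S=>{{{S}S}}S=>{{{{S}}S}}S=>{{{{}}S}}S=>{{{{}}}}S=>{{{{}}}}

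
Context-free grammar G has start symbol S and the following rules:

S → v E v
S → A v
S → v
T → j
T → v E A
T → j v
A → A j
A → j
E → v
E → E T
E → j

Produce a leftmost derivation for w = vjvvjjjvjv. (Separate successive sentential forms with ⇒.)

S⇒vEv⇒vETv⇒vETTv⇒vETTTv⇒vjTTTv⇒vjvEATTv⇒vjvETATTv⇒vjvvTATTv⇒vjvvjATTv⇒vjvvjjTTv⇒vjvvjjjvTv⇒vjvvjjjvjv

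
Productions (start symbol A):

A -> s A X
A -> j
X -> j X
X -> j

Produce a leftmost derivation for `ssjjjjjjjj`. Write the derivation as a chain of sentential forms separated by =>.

A=>sAX=>ssAXX=>ssjXX=>ssjjXX=>ssjjjXX=>ssjjjjX=>ssjjjjjX=>ssjjjjjjX=>ssjjjjjjjX=>ssjjjjjjjj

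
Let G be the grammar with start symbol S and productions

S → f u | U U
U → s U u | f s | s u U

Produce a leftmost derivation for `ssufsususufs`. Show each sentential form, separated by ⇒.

S⇒UU⇒sUuU⇒ssuUuU⇒ssufsuU⇒ssufsusuU⇒ssufsususuU⇒ssufsususufs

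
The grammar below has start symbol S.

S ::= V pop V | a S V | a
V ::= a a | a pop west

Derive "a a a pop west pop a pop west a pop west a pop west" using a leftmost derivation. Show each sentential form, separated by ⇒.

S ⇒ a S V ⇒ a a S V V ⇒ a a V pop V V V ⇒ a a a pop west pop V V V ⇒ a a a pop west pop a pop west V V ⇒ a a a pop west pop a pop west a pop west V ⇒ a a a pop west pop a pop west a pop west a pop west

S ⇒ a S V   [S ::= a S V]
a S V ⇒ a a S V V   [S ::= a S V]
a a S V V ⇒ a a V pop V V V   [S ::= V pop V]
a a V pop V V V ⇒ a a a pop west pop V V V   [V ::= a pop west]
a a a pop west pop V V V ⇒ a a a pop west pop a pop west V V   [V ::= a pop west]
a a a pop west pop a pop west V V ⇒ a a a pop west pop a pop west a pop west V   [V ::= a pop west]
a a a pop west pop a pop west a pop west V ⇒ a a a pop west pop a pop west a pop west a pop west   [V ::= a pop west]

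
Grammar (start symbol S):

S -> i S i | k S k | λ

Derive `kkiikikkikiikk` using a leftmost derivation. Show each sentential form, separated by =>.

S=>kSk=>kkSkk=>kkiSikk=>kkiiSiikk=>kkiikSkiikk=>kkiikiSikiikk=>kkiikikSkikiikk=>kkiikikkikiikk

S => kSk   [S -> k S k]
kSk => kkSkk   [S -> k S k]
kkSkk => kkiSikk   [S -> i S i]
kkiSikk => kkiiSiikk   [S -> i S i]
kkiiSiikk => kkiikSkiikk   [S -> k S k]
kkiikSkiikk => kkiikiSikiikk   [S -> i S i]
kkiikiSikiikk => kkiikikSkikiikk   [S -> k S k]
kkiikikSkikiikk => kkiikikkikiikk   [S -> λ]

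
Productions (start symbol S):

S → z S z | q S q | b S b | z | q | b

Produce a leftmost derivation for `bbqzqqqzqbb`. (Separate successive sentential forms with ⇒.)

S ⇒ bSb   [S → b S b]
bSb ⇒ bbSbb   [S → b S b]
bbSbb ⇒ bbqSqbb   [S → q S q]
bbqSqbb ⇒ bbqzSzqbb   [S → z S z]
bbqzSzqbb ⇒ bbqzqSqzqbb   [S → q S q]
bbqzqSqzqbb ⇒ bbqzqqqzqbb   [S → q]

S ⇒ bSb ⇒ bbSbb ⇒ bbqSqbb ⇒ bbqzSzqbb ⇒ bbqzqSqzqbb ⇒ bbqzqqqzqbb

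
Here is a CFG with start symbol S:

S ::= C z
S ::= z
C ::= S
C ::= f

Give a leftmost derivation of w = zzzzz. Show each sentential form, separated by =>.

S => Cz => Sz => Czz => Szz => Czzz => Szzz => Czzzz => Szzzz => zzzzz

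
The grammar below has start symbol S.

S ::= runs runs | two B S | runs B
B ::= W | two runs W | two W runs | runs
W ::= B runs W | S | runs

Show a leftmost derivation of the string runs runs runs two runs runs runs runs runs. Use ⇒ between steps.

S ⇒ runs B   [S ::= runs B]
runs B ⇒ runs W   [B ::= W]
runs W ⇒ runs B runs W   [W ::= B runs W]
runs B runs W ⇒ runs W runs W   [B ::= W]
runs W runs W ⇒ runs runs runs W   [W ::= runs]
runs runs runs W ⇒ runs runs runs B runs W   [W ::= B runs W]
runs runs runs B runs W ⇒ runs runs runs W runs W   [B ::= W]
runs runs runs W runs W ⇒ runs runs runs S runs W   [W ::= S]
runs runs runs S runs W ⇒ runs runs runs two B S runs W   [S ::= two B S]
runs runs runs two B S runs W ⇒ runs runs runs two runs S runs W   [B ::= runs]
runs runs runs two runs S runs W ⇒ runs runs runs two runs runs runs runs W   [S ::= runs runs]
runs runs runs two runs runs runs runs W ⇒ runs runs runs two runs runs runs runs runs   [W ::= runs]

S ⇒ runs B ⇒ runs W ⇒ runs B runs W ⇒ runs W runs W ⇒ runs runs runs W ⇒ runs runs runs B runs W ⇒ runs runs runs W runs W ⇒ runs runs runs S runs W ⇒ runs runs runs two B S runs W ⇒ runs runs runs two runs S runs W ⇒ runs runs runs two runs runs runs runs W ⇒ runs runs runs two runs runs runs runs runs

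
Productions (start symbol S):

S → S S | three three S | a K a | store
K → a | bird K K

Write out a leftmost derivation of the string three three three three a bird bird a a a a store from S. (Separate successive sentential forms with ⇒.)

S ⇒ three three S   [S → three three S]
three three S ⇒ three three three three S   [S → three three S]
three three three three S ⇒ three three three three S S   [S → S S]
three three three three S S ⇒ three three three three a K a S   [S → a K a]
three three three three a K a S ⇒ three three three three a bird K K a S   [K → bird K K]
three three three three a bird K K a S ⇒ three three three three a bird bird K K K a S   [K → bird K K]
three three three three a bird bird K K K a S ⇒ three three three three a bird bird a K K a S   [K → a]
three three three three a bird bird a K K a S ⇒ three three three three a bird bird a a K a S   [K → a]
three three three three a bird bird a a K a S ⇒ three three three three a bird bird a a a a S   [K → a]
three three three three a bird bird a a a a S ⇒ three three three three a bird bird a a a a store   [S → store]

S ⇒ three three S ⇒ three three three three S ⇒ three three three three S S ⇒ three three three three a K a S ⇒ three three three three a bird K K a S ⇒ three three three three a bird bird K K K a S ⇒ three three three three a bird bird a K K a S ⇒ three three three three a bird bird a a K a S ⇒ three three three three a bird bird a a a a S ⇒ three three three three a bird bird a a a a store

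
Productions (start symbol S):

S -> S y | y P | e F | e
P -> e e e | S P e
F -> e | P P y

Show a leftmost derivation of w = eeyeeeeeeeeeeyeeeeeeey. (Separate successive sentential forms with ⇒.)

S ⇒ eF ⇒ ePPy ⇒ eSPePy ⇒ eeFPePy ⇒ eePPyPePy ⇒ eeSPePyPePy ⇒ eeyPPePyPePy ⇒ eeyeeePePyPePy ⇒ eeyeeeeeeePyPePy ⇒ eeyeeeeeeeeeeyPePy ⇒ eeyeeeeeeeeeeyeeeePy ⇒ eeyeeeeeeeeeeyeeeeeeey

S ⇒ eF   [S -> e F]
eF ⇒ ePPy   [F -> P P y]
ePPy ⇒ eSPePy   [P -> S P e]
eSPePy ⇒ eeFPePy   [S -> e F]
eeFPePy ⇒ eePPyPePy   [F -> P P y]
eePPyPePy ⇒ eeSPePyPePy   [P -> S P e]
eeSPePyPePy ⇒ eeyPPePyPePy   [S -> y P]
eeyPPePyPePy ⇒ eeyeeePePyPePy   [P -> e e e]
eeyeeePePyPePy ⇒ eeyeeeeeeePyPePy   [P -> e e e]
eeyeeeeeeePyPePy ⇒ eeyeeeeeeeeeeyPePy   [P -> e e e]
eeyeeeeeeeeeeyPePy ⇒ eeyeeeeeeeeeeyeeeePy   [P -> e e e]
eeyeeeeeeeeeeyeeeePy ⇒ eeyeeeeeeeeeeyeeeeeeey   [P -> e e e]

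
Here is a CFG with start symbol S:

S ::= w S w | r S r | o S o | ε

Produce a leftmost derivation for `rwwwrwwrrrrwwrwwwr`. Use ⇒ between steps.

S ⇒ rSr   [S ::= r S r]
rSr ⇒ rwSwr   [S ::= w S w]
rwSwr ⇒ rwwSwwr   [S ::= w S w]
rwwSwwr ⇒ rwwwSwwwr   [S ::= w S w]
rwwwSwwwr ⇒ rwwwrSrwwwr   [S ::= r S r]
rwwwrSrwwwr ⇒ rwwwrwSwrwwwr   [S ::= w S w]
rwwwrwSwrwwwr ⇒ rwwwrwwSwwrwwwr   [S ::= w S w]
rwwwrwwSwwrwwwr ⇒ rwwwrwwrSrwwrwwwr   [S ::= r S r]
rwwwrwwrSrwwrwwwr ⇒ rwwwrwwrrSrrwwrwwwr   [S ::= r S r]
rwwwrwwrrSrrwwrwwwr ⇒ rwwwrwwrrrrwwrwwwr   [S ::= ε]

S⇒rSr⇒rwSwr⇒rwwSwwr⇒rwwwSwwwr⇒rwwwrSrwwwr⇒rwwwrwSwrwwwr⇒rwwwrwwSwwrwwwr⇒rwwwrwwrSrwwrwwwr⇒rwwwrwwrrSrrwwrwwwr⇒rwwwrwwrrrrwwrwwwr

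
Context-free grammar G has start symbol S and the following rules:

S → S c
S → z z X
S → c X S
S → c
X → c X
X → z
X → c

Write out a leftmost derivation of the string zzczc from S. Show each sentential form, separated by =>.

S => Sc => zzXc => zzcXc => zzczc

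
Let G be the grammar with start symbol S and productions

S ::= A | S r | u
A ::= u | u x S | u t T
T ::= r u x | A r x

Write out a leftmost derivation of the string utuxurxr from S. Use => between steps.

S=>Sr=>Ar=>utTr=>utArxr=>utuxSrxr=>utuxArxr=>utuxurxr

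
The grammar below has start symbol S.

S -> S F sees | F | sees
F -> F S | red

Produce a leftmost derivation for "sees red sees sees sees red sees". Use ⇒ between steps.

S ⇒ S F sees ⇒ S F sees F sees ⇒ sees F sees F sees ⇒ sees F S sees F sees ⇒ sees F S S sees F sees ⇒ sees red S S sees F sees ⇒ sees red sees S sees F sees ⇒ sees red sees sees sees F sees ⇒ sees red sees sees sees red sees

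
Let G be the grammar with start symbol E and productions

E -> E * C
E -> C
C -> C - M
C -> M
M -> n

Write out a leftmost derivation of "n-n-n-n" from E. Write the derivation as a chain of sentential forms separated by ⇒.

E⇒C⇒C-M⇒C-M-M⇒C-M-M-M⇒M-M-M-M⇒n-M-M-M⇒n-n-M-M⇒n-n-n-M⇒n-n-n-n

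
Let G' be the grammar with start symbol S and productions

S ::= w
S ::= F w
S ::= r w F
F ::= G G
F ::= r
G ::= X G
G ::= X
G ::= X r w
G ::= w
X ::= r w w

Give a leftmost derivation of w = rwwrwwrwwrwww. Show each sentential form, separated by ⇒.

S ⇒ Fw ⇒ GGw ⇒ XGGw ⇒ rwwGGw ⇒ rwwXGGw ⇒ rwwrwwGGw ⇒ rwwrwwXGw ⇒ rwwrwwrwwGw ⇒ rwwrwwrwwXw ⇒ rwwrwwrwwrwww

S ⇒ Fw   [S ::= F w]
Fw ⇒ GGw   [F ::= G G]
GGw ⇒ XGGw   [G ::= X G]
XGGw ⇒ rwwGGw   [X ::= r w w]
rwwGGw ⇒ rwwXGGw   [G ::= X G]
rwwXGGw ⇒ rwwrwwGGw   [X ::= r w w]
rwwrwwGGw ⇒ rwwrwwXGw   [G ::= X]
rwwrwwXGw ⇒ rwwrwwrwwGw   [X ::= r w w]
rwwrwwrwwGw ⇒ rwwrwwrwwXw   [G ::= X]
rwwrwwrwwXw ⇒ rwwrwwrwwrwww   [X ::= r w w]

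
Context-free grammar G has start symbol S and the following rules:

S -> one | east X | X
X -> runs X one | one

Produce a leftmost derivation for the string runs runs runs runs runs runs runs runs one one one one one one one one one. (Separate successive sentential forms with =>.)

S => X   [S -> X]
X => runs X one   [X -> runs X one]
runs X one => runs runs X one one   [X -> runs X one]
runs runs X one one => runs runs runs X one one one   [X -> runs X one]
runs runs runs X one one one => runs runs runs runs X one one one one   [X -> runs X one]
runs runs runs runs X one one one one => runs runs runs runs runs X one one one one one   [X -> runs X one]
runs runs runs runs runs X one one one one one => runs runs runs runs runs runs X one one one one one one   [X -> runs X one]
runs runs runs runs runs runs X one one one one one one => runs runs runs runs runs runs runs X one one one one one one one   [X -> runs X one]
runs runs runs runs runs runs runs X one one one one one one one => runs runs runs runs runs runs runs runs X one one one one one one one one   [X -> runs X one]
runs runs runs runs runs runs runs runs X one one one one one one one one => runs runs runs runs runs runs runs runs one one one one one one one one one   [X -> one]

S => X => runs X one => runs runs X one one => runs runs runs X one one one => runs runs runs runs X one one one one => runs runs runs runs runs X one one one one one => runs runs runs runs runs runs X one one one one one one => runs runs runs runs runs runs runs X one one one one one one one => runs runs runs runs runs runs runs runs X one one one one one one one one => runs runs runs runs runs runs runs runs one one one one one one one one one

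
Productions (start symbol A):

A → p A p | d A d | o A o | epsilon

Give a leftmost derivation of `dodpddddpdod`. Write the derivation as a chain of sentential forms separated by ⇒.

A ⇒ dAd ⇒ doAod ⇒ dodAdod ⇒ dodpApdod ⇒ dodpdAdpdod ⇒ dodpddAddpdod ⇒ dodpddddpdod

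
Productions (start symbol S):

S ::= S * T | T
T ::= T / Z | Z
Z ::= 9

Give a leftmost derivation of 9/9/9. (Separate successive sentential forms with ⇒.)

S⇒T⇒T/Z⇒T/Z/Z⇒Z/Z/Z⇒9/Z/Z⇒9/9/Z⇒9/9/9

S ⇒ T   [S ::= T]
T ⇒ T/Z   [T ::= T / Z]
T/Z ⇒ T/Z/Z   [T ::= T / Z]
T/Z/Z ⇒ Z/Z/Z   [T ::= Z]
Z/Z/Z ⇒ 9/Z/Z   [Z ::= 9]
9/Z/Z ⇒ 9/9/Z   [Z ::= 9]
9/9/Z ⇒ 9/9/9   [Z ::= 9]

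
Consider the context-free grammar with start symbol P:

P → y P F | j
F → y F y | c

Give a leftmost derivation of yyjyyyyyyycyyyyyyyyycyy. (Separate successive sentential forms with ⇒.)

P ⇒ yPF ⇒ yyPFF ⇒ yyjFF ⇒ yyjyFyF ⇒ yyjyyFyyF ⇒ yyjyyyFyyyF ⇒ yyjyyyyFyyyyF ⇒ yyjyyyyyFyyyyyF ⇒ yyjyyyyyyFyyyyyyF ⇒ yyjyyyyyyyFyyyyyyyF ⇒ yyjyyyyyyycyyyyyyyF ⇒ yyjyyyyyyycyyyyyyyyFy ⇒ yyjyyyyyyycyyyyyyyyyFyy ⇒ yyjyyyyyyycyyyyyyyyycyy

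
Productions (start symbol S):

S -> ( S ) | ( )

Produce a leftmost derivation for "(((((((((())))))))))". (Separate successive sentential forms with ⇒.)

S⇒(S)⇒((S))⇒(((S)))⇒((((S))))⇒(((((S)))))⇒((((((S))))))⇒(((((((S)))))))⇒((((((((S))))))))⇒(((((((((S)))))))))⇒(((((((((())))))))))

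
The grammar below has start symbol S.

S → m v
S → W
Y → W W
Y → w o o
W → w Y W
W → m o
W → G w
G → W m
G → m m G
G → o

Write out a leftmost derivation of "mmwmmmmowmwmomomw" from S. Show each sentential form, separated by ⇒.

S ⇒ W   [S → W]
W ⇒ Gw   [W → G w]
Gw ⇒ mmGw   [G → m m G]
mmGw ⇒ mmWmw   [G → W m]
mmWmw ⇒ mmwYWmw   [W → w Y W]
mmwYWmw ⇒ mmwWWWmw   [Y → W W]
mmwWWWmw ⇒ mmwGwWWmw   [W → G w]
mmwGwWWmw ⇒ mmwWmwWWmw   [G → W m]
mmwWmwWWmw ⇒ mmwGwmwWWmw   [W → G w]
mmwGwmwWWmw ⇒ mmwmmGwmwWWmw   [G → m m G]
mmwmmGwmwWWmw ⇒ mmwmmmmGwmwWWmw   [G → m m G]
mmwmmmmGwmwWWmw ⇒ mmwmmmmowmwWWmw   [G → o]
mmwmmmmowmwWWmw ⇒ mmwmmmmowmwmoWmw   [W → m o]
mmwmmmmowmwmoWmw ⇒ mmwmmmmowmwmomomw   [W → m o]

S ⇒ W ⇒ Gw ⇒ mmGw ⇒ mmWmw ⇒ mmwYWmw ⇒ mmwWWWmw ⇒ mmwGwWWmw ⇒ mmwWmwWWmw ⇒ mmwGwmwWWmw ⇒ mmwmmGwmwWWmw ⇒ mmwmmmmGwmwWWmw ⇒ mmwmmmmowmwWWmw ⇒ mmwmmmmowmwmoWmw ⇒ mmwmmmmowmwmomomw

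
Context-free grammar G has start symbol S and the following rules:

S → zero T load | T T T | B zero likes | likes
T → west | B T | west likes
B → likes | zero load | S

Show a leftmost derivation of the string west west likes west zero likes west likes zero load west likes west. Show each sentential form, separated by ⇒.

S ⇒ T T T ⇒ B T T T ⇒ S T T T ⇒ B zero likes T T T ⇒ S zero likes T T T ⇒ T T T zero likes T T T ⇒ west T T zero likes T T T ⇒ west west likes T zero likes T T T ⇒ west west likes west zero likes T T T ⇒ west west likes west zero likes west likes T T ⇒ west west likes west zero likes west likes B T T ⇒ west west likes west zero likes west likes zero load T T ⇒ west west likes west zero likes west likes zero load west likes T ⇒ west west likes west zero likes west likes zero load west likes west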